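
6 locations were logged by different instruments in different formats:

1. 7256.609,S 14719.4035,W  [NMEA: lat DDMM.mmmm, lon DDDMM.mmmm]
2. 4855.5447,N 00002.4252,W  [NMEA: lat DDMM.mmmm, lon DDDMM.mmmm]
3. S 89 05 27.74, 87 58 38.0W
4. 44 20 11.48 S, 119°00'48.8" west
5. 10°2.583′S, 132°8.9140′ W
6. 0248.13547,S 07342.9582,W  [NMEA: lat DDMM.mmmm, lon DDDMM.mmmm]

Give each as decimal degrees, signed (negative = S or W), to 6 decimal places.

1. -72.943483, -147.323392
2. 48.925745, -0.040420
3. -89.091039, -87.977222
4. -44.336522, -119.013556
5. -10.043050, -132.148567
6. -2.802258, -73.715970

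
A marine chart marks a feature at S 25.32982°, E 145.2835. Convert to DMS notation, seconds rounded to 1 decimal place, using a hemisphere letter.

Latitude: 0.329820° → 19.78920′; 0.78920 × 60 = 47.352″
Lon: whole degrees 145; 17.01000′ → 17′ and 0.600″

25°19′47.4″ S, 145°17′0.6″ E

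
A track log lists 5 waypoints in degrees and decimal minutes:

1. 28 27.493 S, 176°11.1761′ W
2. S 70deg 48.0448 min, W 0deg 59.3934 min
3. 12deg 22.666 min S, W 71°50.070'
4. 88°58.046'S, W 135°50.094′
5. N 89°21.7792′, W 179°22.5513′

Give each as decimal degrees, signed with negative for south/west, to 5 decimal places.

1. -28.45822, -176.18627
2. -70.80075, -0.98989
3. -12.37777, -71.83450
4. -88.96743, -135.83490
5. 89.36299, -179.37586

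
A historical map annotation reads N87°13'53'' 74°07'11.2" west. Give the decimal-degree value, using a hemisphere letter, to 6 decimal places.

87.231389° N, 74.119778° W

Lat: 87° + 13/60 + 53/3600 = 87 + 0.216667 + 0.014722 = 87.2313889
Longitude: 74 + 7/60 + 11.2/3600 = 74.1197778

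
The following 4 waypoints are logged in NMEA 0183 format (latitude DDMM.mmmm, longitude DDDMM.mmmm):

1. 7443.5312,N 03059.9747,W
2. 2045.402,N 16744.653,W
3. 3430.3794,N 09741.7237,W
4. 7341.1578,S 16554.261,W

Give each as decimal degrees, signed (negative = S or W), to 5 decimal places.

1. 74.72552, -30.99958
2. 20.75670, -167.74422
3. 34.50632, -97.69540
4. -73.68596, -165.90435

Point 1:
  φ: degrees = first 2 digits = 74, minutes = 43.5312; 74 + 43.5312/60 = 74.725520
  N → positive
  Longitude: degrees = first 3 digits = 30, minutes = 59.9747; 30 + 59.9747/60 = 30.999578
  W → negative
Point 2:
  Latitude: split at 2 digits → 20° and 45.402′; 20 + 45.402/60 = 20.756700
  N → positive
  Longitude: split at 3 digits → 167° and 44.653′; 167 + 44.653/60 = 167.744217
  W ⇒ negate
Point 3:
  Latitude: split at 2 digits → 34° and 30.3794′; 34 + 30.3794/60 = 34.506323
  N → positive
  λ: split at 3 digits → 097° and 41.7237′; 97 + 41.7237/60 = 97.695395
  W ⇒ negate
Point 4:
  Latitude: split at 2 digits → 73° and 41.1578′; 73 + 41.1578/60 = 73.685963
  hemisphere S, so the sign is −
  Lon: degrees = first 3 digits = 165, minutes = 54.261; 165 + 54.261/60 = 165.904350
  W → negative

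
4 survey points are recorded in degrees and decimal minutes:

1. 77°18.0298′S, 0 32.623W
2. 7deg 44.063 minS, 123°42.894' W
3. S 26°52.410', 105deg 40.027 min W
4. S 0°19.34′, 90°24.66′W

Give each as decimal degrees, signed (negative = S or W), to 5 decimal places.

1. -77.30050, -0.54372
2. -7.73438, -123.71490
3. -26.87350, -105.66712
4. -0.32233, -90.41100

Point 1:
  Lat: 18.0298′ = 0.300497°; total 77.300497
  S ⇒ negate
  Longitude: 0 + 32.623/60 = 0.543717
  W ⇒ negate
Point 2:
  Latitude: 7 + 44.063/60 = 7.734383
  S → negative
  λ: 123 + 42.894/60 = 123.714900
  hemisphere W, so the sign is −
Point 3:
  Latitude: 52.41′ = 0.873500°; total 26.873500
  S → negative
  Lon: 40.027′ = 0.667117°; total 105.667117
  W ⇒ negate
Point 4:
  Latitude: 19.34′ = 0.322333°; total 0.322333
  hemisphere S, so the sign is −
  Longitude: 24.66′ = 0.411000°; total 90.411000
  W → negative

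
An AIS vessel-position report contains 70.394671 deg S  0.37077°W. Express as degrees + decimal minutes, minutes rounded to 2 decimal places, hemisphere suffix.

φ: fractional part 0.394671 → 23.6803 minutes
λ: fractional part 0.370770 → 22.2462 minutes

70° 23.68′ S, 0° 22.25′ W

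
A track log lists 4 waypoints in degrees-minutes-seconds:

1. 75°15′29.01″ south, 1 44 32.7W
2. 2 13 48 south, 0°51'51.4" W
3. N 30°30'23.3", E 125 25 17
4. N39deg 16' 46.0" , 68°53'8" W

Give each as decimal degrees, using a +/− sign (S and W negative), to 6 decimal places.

Point 1:
  Latitude: 75° + 15/60 + 29.01/3600 = 75 + 0.250000 + 0.008058 = 75.2580583
  S → negative
  λ: 44′ + 32.7″ = 44.54500′; 1 + 44.54500/60 = 1.7424167
  hemisphere W, so the sign is −
Point 2:
  φ: 2 + 13/60 + 48/3600 = 2.2300000
  hemisphere S, so the sign is −
  Longitude: 51′ + 51.4″ = 51.85667′; 0 + 51.85667/60 = 0.8642778
  W ⇒ negate
Point 3:
  Latitude: 30 + 30/60 + 23.3/3600 = 30.5064722
  N ⇒ keep positive
  Lon: 125 + 25/60 + 17/3600 = 125.4213889
  E → positive
Point 4:
  Lat: 39° + 16/60 + 46/3600 = 39 + 0.266667 + 0.012778 = 39.2794444
  N → positive
  Lon: 53′ + 8″ = 53.13333′; 68 + 53.13333/60 = 68.8855556
  hemisphere W, so the sign is −

1. -75.258058, -1.742417
2. -2.230000, -0.864278
3. 30.506472, 125.421389
4. 39.279444, -68.885556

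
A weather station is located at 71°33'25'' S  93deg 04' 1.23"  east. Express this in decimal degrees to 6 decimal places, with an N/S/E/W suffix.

71.556944° S, 93.067008° E

φ: 33′ + 25″ = 33.41667′; 71 + 33.41667/60 = 71.5569444
λ: 93° + 4/60 + 1.23/3600 = 93 + 0.066667 + 0.000342 = 93.0670083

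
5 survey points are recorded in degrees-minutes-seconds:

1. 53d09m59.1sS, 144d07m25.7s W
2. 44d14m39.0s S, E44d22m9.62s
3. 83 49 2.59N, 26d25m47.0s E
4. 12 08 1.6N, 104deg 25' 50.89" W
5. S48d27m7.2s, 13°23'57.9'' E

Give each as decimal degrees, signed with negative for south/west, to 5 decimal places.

1. -53.16642, -144.12381
2. -44.24417, 44.36934
3. 83.81739, 26.42972
4. 12.13378, -104.43080
5. -48.45200, 13.39942

Point 1:
  Latitude: 53 + 9/60 + 59.1/3600 = 53.166417
  hemisphere S, so the sign is −
  Lon: 144 + 7/60 + 25.7/3600 = 144.123806
  W → negative
Point 2:
  Latitude: 44° + 14/60 + 39/3600 = 44 + 0.233333 + 0.010833 = 44.244167
  hemisphere S, so the sign is −
  λ: 22′ + 9.62″ = 22.16033′; 44 + 22.16033/60 = 44.369339
  E ⇒ keep positive
Point 3:
  Latitude: 83° + 49/60 + 2.59/3600 = 83 + 0.816667 + 0.000719 = 83.817386
  N → positive
  Lon: 25′ + 47″ = 25.78333′; 26 + 25.78333/60 = 26.429722
  E ⇒ keep positive
Point 4:
  Latitude: 8′ + 1.6″ = 8.02667′; 12 + 8.02667/60 = 12.133778
  N → positive
  Lon: 104 + 25/60 + 50.89/3600 = 104.430803
  W ⇒ negate
Point 5:
  Lat: 48 + 27/60 + 7.2/3600 = 48.452000
  hemisphere S, so the sign is −
  Longitude: 13 + 23/60 + 57.9/3600 = 13.399417
  E ⇒ keep positive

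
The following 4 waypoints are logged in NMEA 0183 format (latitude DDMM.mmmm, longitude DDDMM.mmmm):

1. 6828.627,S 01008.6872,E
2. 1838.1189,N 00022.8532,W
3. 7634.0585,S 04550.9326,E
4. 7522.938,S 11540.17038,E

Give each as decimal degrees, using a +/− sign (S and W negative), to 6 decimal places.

Point 1:
  Latitude: split at 2 digits → 68° and 28.627′; 68 + 28.627/60 = 68.4771167
  hemisphere S, so the sign is −
  λ: split at 3 digits → 010° and 8.6872′; 10 + 8.6872/60 = 10.1447867
  E ⇒ keep positive
Point 2:
  Latitude: split at 2 digits → 18° and 38.1189′; 18 + 38.1189/60 = 18.6353150
  N ⇒ keep positive
  Longitude: split at 3 digits → 000° and 22.8532′; 0 + 22.8532/60 = 0.3808867
  W ⇒ negate
Point 3:
  φ: degrees = first 2 digits = 76, minutes = 34.0585; 76 + 34.0585/60 = 76.5676417
  hemisphere S, so the sign is −
  Longitude: degrees = first 3 digits = 45, minutes = 50.9326; 45 + 50.9326/60 = 45.8488767
  E → positive
Point 4:
  φ: degrees = first 2 digits = 75, minutes = 22.938; 75 + 22.938/60 = 75.3823000
  S → negative
  Longitude: split at 3 digits → 115° and 40.17038′; 115 + 40.17038/60 = 115.6695063
  E → positive

1. -68.477117, 10.144787
2. 18.635315, -0.380887
3. -76.567642, 45.848877
4. -75.382300, 115.669506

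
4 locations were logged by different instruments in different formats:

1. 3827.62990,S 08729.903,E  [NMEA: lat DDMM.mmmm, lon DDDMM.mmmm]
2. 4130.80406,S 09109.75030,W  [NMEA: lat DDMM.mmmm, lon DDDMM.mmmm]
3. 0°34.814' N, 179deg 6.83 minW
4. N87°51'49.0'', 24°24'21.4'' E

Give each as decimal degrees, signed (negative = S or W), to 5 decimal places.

Point 1:
  φ: degrees = first 2 digits = 38, minutes = 27.6299; 38 + 27.6299/60 = 38.460498
  S → negative
  Longitude: split at 3 digits → 087° and 29.903′; 87 + 29.903/60 = 87.498383
  E → positive
Point 2:
  φ: degrees = first 2 digits = 41, minutes = 30.80406; 41 + 30.80406/60 = 41.513401
  S → negative
  λ: degrees = first 3 digits = 91, minutes = 9.7503; 91 + 9.7503/60 = 91.162505
  hemisphere W, so the sign is −
Point 3:
  Latitude: 34.814′ = 0.580233°; total 0.580233
  N ⇒ keep positive
  Longitude: 6.83′ = 0.113833°; total 179.113833
  W ⇒ negate
Point 4:
  Lat: 87 + 51/60 + 49/3600 = 87.863611
  N → positive
  Lon: 24′ + 21.4″ = 24.35667′; 24 + 24.35667/60 = 24.405944
  E ⇒ keep positive

1. -38.46050, 87.49838
2. -41.51340, -91.16251
3. 0.58023, -179.11383
4. 87.86361, 24.40594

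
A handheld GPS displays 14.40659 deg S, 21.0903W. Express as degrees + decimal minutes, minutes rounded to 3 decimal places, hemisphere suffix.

14° 24.395′ S, 21° 5.418′ W

Lat: minutes = (14.406590 − 14) × 60 = 24.39540
Lon: minutes = (21.090300 − 21) × 60 = 5.41800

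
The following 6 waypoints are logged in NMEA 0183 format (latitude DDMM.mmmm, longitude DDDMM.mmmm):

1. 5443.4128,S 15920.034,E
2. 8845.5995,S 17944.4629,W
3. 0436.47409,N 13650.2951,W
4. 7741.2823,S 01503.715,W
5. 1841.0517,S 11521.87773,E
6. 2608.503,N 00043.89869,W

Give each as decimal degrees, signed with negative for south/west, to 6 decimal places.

1. -54.723547, 159.333900
2. -88.759992, -179.741048
3. 4.607902, -136.838252
4. -77.688038, -15.061917
5. -18.684195, 115.364629
6. 26.141717, -0.731645

Point 1:
  Lat: degrees = first 2 digits = 54, minutes = 43.4128; 54 + 43.4128/60 = 54.7235467
  S ⇒ negate
  Longitude: degrees = first 3 digits = 159, minutes = 20.034; 159 + 20.034/60 = 159.3339000
  E ⇒ keep positive
Point 2:
  Lat: degrees = first 2 digits = 88, minutes = 45.5995; 88 + 45.5995/60 = 88.7599917
  S → negative
  Lon: degrees = first 3 digits = 179, minutes = 44.4629; 179 + 44.4629/60 = 179.7410483
  W → negative
Point 3:
  Latitude: split at 2 digits → 04° and 36.47409′; 4 + 36.47409/60 = 4.6079015
  N → positive
  Longitude: degrees = first 3 digits = 136, minutes = 50.2951; 136 + 50.2951/60 = 136.8382517
  hemisphere W, so the sign is −
Point 4:
  Latitude: degrees = first 2 digits = 77, minutes = 41.2823; 77 + 41.2823/60 = 77.6880383
  S ⇒ negate
  λ: split at 3 digits → 015° and 3.715′; 15 + 3.715/60 = 15.0619167
  hemisphere W, so the sign is −
Point 5:
  Latitude: degrees = first 2 digits = 18, minutes = 41.0517; 18 + 41.0517/60 = 18.6841950
  S ⇒ negate
  Lon: degrees = first 3 digits = 115, minutes = 21.87773; 115 + 21.87773/60 = 115.3646288
  E ⇒ keep positive
Point 6:
  Lat: degrees = first 2 digits = 26, minutes = 8.503; 26 + 8.503/60 = 26.1417167
  N → positive
  Lon: split at 3 digits → 000° and 43.89869′; 0 + 43.89869/60 = 0.7316448
  W → negative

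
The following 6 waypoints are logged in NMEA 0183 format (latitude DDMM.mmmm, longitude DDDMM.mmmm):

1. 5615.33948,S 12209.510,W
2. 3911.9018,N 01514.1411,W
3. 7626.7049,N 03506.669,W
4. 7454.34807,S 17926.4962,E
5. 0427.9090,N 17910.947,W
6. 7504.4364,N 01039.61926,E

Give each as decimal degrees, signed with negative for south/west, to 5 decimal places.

1. -56.25566, -122.15850
2. 39.19836, -15.23569
3. 76.44508, -35.11115
4. -74.90580, 179.44160
5. 4.46515, -179.18245
6. 75.07394, 10.66032

Point 1:
  Latitude: split at 2 digits → 56° and 15.33948′; 56 + 15.33948/60 = 56.255658
  hemisphere S, so the sign is −
  Lon: degrees = first 3 digits = 122, minutes = 9.51; 122 + 9.51/60 = 122.158500
  W → negative
Point 2:
  Lat: degrees = first 2 digits = 39, minutes = 11.9018; 39 + 11.9018/60 = 39.198363
  N ⇒ keep positive
  Lon: split at 3 digits → 015° and 14.1411′; 15 + 14.1411/60 = 15.235685
  hemisphere W, so the sign is −
Point 3:
  Latitude: degrees = first 2 digits = 76, minutes = 26.7049; 76 + 26.7049/60 = 76.445082
  N ⇒ keep positive
  Lon: degrees = first 3 digits = 35, minutes = 6.669; 35 + 6.669/60 = 35.111150
  W ⇒ negate
Point 4:
  Lat: split at 2 digits → 74° and 54.34807′; 74 + 54.34807/60 = 74.905801
  S → negative
  λ: degrees = first 3 digits = 179, minutes = 26.4962; 179 + 26.4962/60 = 179.441603
  E ⇒ keep positive
Point 5:
  φ: split at 2 digits → 04° and 27.909′; 4 + 27.909/60 = 4.465150
  N ⇒ keep positive
  λ: degrees = first 3 digits = 179, minutes = 10.947; 179 + 10.947/60 = 179.182450
  W ⇒ negate
Point 6:
  Lat: split at 2 digits → 75° and 4.4364′; 75 + 4.4364/60 = 75.073940
  N ⇒ keep positive
  λ: degrees = first 3 digits = 10, minutes = 39.61926; 10 + 39.61926/60 = 10.660321
  E → positive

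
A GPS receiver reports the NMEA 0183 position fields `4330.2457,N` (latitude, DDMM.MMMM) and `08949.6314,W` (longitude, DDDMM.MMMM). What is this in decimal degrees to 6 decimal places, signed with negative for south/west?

43.504095, -89.827190

Lat: degrees = first 2 digits = 43, minutes = 30.2457; 43 + 30.2457/60 = 43.5040950
N ⇒ keep positive
λ: split at 3 digits → 089° and 49.6314′; 89 + 49.6314/60 = 89.8271900
hemisphere W, so the sign is −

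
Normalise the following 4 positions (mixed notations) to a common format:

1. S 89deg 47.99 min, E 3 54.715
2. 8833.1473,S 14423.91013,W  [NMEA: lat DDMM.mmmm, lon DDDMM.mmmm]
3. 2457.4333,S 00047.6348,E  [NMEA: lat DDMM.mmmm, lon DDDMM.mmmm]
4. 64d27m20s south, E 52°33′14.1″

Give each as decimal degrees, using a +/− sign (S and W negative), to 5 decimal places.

Point 1:
  Latitude: 47.99′ = 0.799833°; total 89.799833
  hemisphere S, so the sign is −
  Longitude: 54.715′ = 0.911917°; total 3.911917
  E → positive
Point 2:
  φ: split at 2 digits → 88° and 33.1473′; 88 + 33.1473/60 = 88.552455
  S ⇒ negate
  Longitude: split at 3 digits → 144° and 23.91013′; 144 + 23.91013/60 = 144.398502
  hemisphere W, so the sign is −
Point 3:
  φ: degrees = first 2 digits = 24, minutes = 57.4333; 24 + 57.4333/60 = 24.957222
  S → negative
  λ: degrees = first 3 digits = 0, minutes = 47.6348; 0 + 47.6348/60 = 0.793913
  E ⇒ keep positive
Point 4:
  Lat: 27′ + 20″ = 27.33333′; 64 + 27.33333/60 = 64.455556
  hemisphere S, so the sign is −
  Lon: 52 + 33/60 + 14.1/3600 = 52.553917
  E ⇒ keep positive

1. -89.79983, 3.91192
2. -88.55246, -144.39850
3. -24.95722, 0.79391
4. -64.45556, 52.55392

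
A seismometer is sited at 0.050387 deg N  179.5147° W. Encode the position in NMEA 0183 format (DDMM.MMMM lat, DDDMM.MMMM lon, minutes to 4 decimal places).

0003.0232,N / 17930.8820,W

Latitude: fractional part 0.050387 → 3.023220 minutes
Longitude: 179° + 0.514700 × 60 = 179° 30.882000′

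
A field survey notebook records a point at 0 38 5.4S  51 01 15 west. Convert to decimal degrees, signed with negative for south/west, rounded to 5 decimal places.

φ: 38′ + 5.4″ = 38.09000′; 0 + 38.09000/60 = 0.634833
S → negative
λ: 51° + 1/60 + 15/3600 = 51 + 0.016667 + 0.004167 = 51.020833
W → negative

-0.63483, -51.02083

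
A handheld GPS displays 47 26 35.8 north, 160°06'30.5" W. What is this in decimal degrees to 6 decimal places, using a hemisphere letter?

Latitude: 47° + 26/60 + 35.8/3600 = 47 + 0.433333 + 0.009944 = 47.4432778
λ: 160 + 6/60 + 30.5/3600 = 160.1084722

47.443278° N, 160.108472° W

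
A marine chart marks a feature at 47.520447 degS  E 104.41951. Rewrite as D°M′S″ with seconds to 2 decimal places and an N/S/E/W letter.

47°31′13.61″ S, 104°25′10.24″ E

Latitude: whole degrees 47; 31.22682′ → 31′ and 13.6092″
λ: 0.419510 × 60 = 25.17060′ → 25′, remainder × 60 = 10.2360″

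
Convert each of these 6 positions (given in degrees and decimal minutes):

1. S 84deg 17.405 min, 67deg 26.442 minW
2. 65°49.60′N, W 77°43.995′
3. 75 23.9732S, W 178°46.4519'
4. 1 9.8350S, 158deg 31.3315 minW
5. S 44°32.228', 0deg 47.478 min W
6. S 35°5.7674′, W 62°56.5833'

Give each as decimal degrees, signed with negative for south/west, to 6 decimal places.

Point 1:
  Latitude: 17.405′ = 0.290083°; total 84.2900833
  S → negative
  λ: 26.442′ = 0.440700°; total 67.4407000
  W → negative
Point 2:
  φ: 49.6′ = 0.826667°; total 65.8266667
  N ⇒ keep positive
  Longitude: 43.995′ = 0.733250°; total 77.7332500
  hemisphere W, so the sign is −
Point 3:
  φ: 75 + 23.9732/60 = 75.3995533
  S → negative
  Lon: 46.4519′ = 0.774198°; total 178.7741983
  hemisphere W, so the sign is −
Point 4:
  Latitude: 9.835′ = 0.163917°; total 1.1639167
  S → negative
  Lon: 158 + 31.3315/60 = 158.5221917
  hemisphere W, so the sign is −
Point 5:
  Lat: 32.228′ = 0.537133°; total 44.5371333
  S ⇒ negate
  Longitude: 47.478′ = 0.791300°; total 0.7913000
  W ⇒ negate
Point 6:
  φ: 35 + 5.7674/60 = 35.0961233
  S → negative
  Lon: 62 + 56.5833/60 = 62.9430550
  W → negative

1. -84.290083, -67.440700
2. 65.826667, -77.733250
3. -75.399553, -178.774198
4. -1.163917, -158.522192
5. -44.537133, -0.791300
6. -35.096123, -62.943055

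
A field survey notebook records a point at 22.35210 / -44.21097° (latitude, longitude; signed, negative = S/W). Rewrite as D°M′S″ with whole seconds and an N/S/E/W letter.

Lat: 0.352100 × 60 = 21.12600′ → 21′, remainder × 60 = 7.56″
Longitude is negative → W; |value| = 44.210970
Longitude: 0.210970 × 60 = 12.65820′ → 12′, remainder × 60 = 39.49″

22°21′8″ N, 44°12′39″ W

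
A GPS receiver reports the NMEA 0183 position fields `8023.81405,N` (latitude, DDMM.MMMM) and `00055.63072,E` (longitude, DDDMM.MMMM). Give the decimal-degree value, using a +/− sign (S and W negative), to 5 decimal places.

φ: degrees = first 2 digits = 80, minutes = 23.81405; 80 + 23.81405/60 = 80.396901
N ⇒ keep positive
Longitude: degrees = first 3 digits = 0, minutes = 55.63072; 0 + 55.63072/60 = 0.927179
E ⇒ keep positive

80.39690, 0.92718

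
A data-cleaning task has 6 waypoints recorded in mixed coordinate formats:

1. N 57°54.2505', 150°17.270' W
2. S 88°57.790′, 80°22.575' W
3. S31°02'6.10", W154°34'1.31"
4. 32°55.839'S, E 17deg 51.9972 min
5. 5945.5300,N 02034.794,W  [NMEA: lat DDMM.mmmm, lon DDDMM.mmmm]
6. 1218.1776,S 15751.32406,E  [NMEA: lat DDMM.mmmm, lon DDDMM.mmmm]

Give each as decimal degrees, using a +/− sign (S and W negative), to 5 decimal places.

Point 1:
  Latitude: 54.2505′ = 0.904175°; total 57.904175
  N ⇒ keep positive
  λ: 17.27′ = 0.287833°; total 150.287833
  W ⇒ negate
Point 2:
  φ: 57.79′ = 0.963167°; total 88.963167
  S → negative
  Lon: 22.575′ = 0.376250°; total 80.376250
  hemisphere W, so the sign is −
Point 3:
  Latitude: 2′ + 6.1″ = 2.10167′; 31 + 2.10167/60 = 31.035028
  S ⇒ negate
  Lon: 154 + 34/60 + 1.31/3600 = 154.567031
  W → negative
Point 4:
  φ: 55.839′ = 0.930650°; total 32.930650
  hemisphere S, so the sign is −
  λ: 17 + 51.9972/60 = 17.866620
  E → positive
Point 5:
  Lat: split at 2 digits → 59° and 45.53′; 59 + 45.53/60 = 59.758833
  N → positive
  Lon: degrees = first 3 digits = 20, minutes = 34.794; 20 + 34.794/60 = 20.579900
  hemisphere W, so the sign is −
Point 6:
  φ: split at 2 digits → 12° and 18.1776′; 12 + 18.1776/60 = 12.302960
  S → negative
  Lon: degrees = first 3 digits = 157, minutes = 51.32406; 157 + 51.32406/60 = 157.855401
  E → positive

1. 57.90418, -150.28783
2. -88.96317, -80.37625
3. -31.03503, -154.56703
4. -32.93065, 17.86662
5. 59.75883, -20.57990
6. -12.30296, 157.85540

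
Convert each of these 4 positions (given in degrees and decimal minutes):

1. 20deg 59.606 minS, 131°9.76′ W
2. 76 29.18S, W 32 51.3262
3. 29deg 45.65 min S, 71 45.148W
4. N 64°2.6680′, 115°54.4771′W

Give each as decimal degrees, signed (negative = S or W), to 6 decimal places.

Point 1:
  φ: 20 + 59.606/60 = 20.9934333
  S → negative
  λ: 131 + 9.76/60 = 131.1626667
  W → negative
Point 2:
  Lat: 76 + 29.18/60 = 76.4863333
  hemisphere S, so the sign is −
  Lon: 51.3262′ = 0.855437°; total 32.8554367
  W ⇒ negate
Point 3:
  φ: 29 + 45.65/60 = 29.7608333
  S → negative
  λ: 45.148′ = 0.752467°; total 71.7524667
  W → negative
Point 4:
  φ: 2.668′ = 0.044467°; total 64.0444667
  N → positive
  λ: 115 + 54.4771/60 = 115.9079517
  hemisphere W, so the sign is −

1. -20.993433, -131.162667
2. -76.486333, -32.855437
3. -29.760833, -71.752467
4. 64.044467, -115.907952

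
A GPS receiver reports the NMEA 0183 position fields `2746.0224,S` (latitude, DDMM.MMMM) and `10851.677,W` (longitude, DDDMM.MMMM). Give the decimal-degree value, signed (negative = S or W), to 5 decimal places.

φ: split at 2 digits → 27° and 46.0224′; 27 + 46.0224/60 = 27.767040
S ⇒ negate
λ: split at 3 digits → 108° and 51.677′; 108 + 51.677/60 = 108.861283
hemisphere W, so the sign is −

-27.76704, -108.86128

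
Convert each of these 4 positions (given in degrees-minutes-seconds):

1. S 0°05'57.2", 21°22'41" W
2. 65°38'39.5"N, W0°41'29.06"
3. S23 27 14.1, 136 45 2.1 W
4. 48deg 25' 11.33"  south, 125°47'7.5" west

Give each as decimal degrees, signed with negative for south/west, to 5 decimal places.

1. -0.09922, -21.37806
2. 65.64431, -0.69141
3. -23.45392, -136.75058
4. -48.41981, -125.78542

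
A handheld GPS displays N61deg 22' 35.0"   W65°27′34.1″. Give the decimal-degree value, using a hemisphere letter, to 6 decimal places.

61.376389° N, 65.459472° W

φ: 61° + 22/60 + 35/3600 = 61 + 0.366667 + 0.009722 = 61.3763889
Longitude: 65° + 27/60 + 34.1/3600 = 65 + 0.450000 + 0.009472 = 65.4594722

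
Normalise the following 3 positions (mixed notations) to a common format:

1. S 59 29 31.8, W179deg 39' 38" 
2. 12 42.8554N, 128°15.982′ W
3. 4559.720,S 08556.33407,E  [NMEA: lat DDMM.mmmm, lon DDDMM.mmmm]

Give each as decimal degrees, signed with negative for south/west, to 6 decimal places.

1. -59.492167, -179.660556
2. 12.714257, -128.266367
3. -45.995333, 85.938901

Point 1:
  Lat: 59 + 29/60 + 31.8/3600 = 59.4921667
  S ⇒ negate
  λ: 179° + 39/60 + 38/3600 = 179 + 0.650000 + 0.010556 = 179.6605556
  W → negative
Point 2:
  φ: 42.8554′ = 0.714257°; total 12.7142567
  N → positive
  λ: 15.982′ = 0.266367°; total 128.2663667
  hemisphere W, so the sign is −
Point 3:
  Lat: degrees = first 2 digits = 45, minutes = 59.72; 45 + 59.72/60 = 45.9953333
  S → negative
  Longitude: split at 3 digits → 085° and 56.33407′; 85 + 56.33407/60 = 85.9389012
  E ⇒ keep positive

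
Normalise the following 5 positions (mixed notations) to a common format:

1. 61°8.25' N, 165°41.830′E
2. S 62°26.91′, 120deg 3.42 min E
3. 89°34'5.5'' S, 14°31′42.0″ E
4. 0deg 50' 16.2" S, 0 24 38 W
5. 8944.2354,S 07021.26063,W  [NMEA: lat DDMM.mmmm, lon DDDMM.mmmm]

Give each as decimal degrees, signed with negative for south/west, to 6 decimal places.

1. 61.137500, 165.697167
2. -62.448500, 120.057000
3. -89.568194, 14.528333
4. -0.837833, -0.410556
5. -89.737257, -70.354344

Point 1:
  φ: 61 + 8.25/60 = 61.1375000
  N → positive
  Longitude: 165 + 41.83/60 = 165.6971667
  E ⇒ keep positive
Point 2:
  Latitude: 62 + 26.91/60 = 62.4485000
  S ⇒ negate
  Longitude: 3.42′ = 0.057000°; total 120.0570000
  E ⇒ keep positive
Point 3:
  φ: 89° + 34/60 + 5.5/3600 = 89 + 0.566667 + 0.001528 = 89.5681944
  hemisphere S, so the sign is −
  λ: 14° + 31/60 + 42/3600 = 14 + 0.516667 + 0.011667 = 14.5283333
  E → positive
Point 4:
  Lat: 0 + 50/60 + 16.2/3600 = 0.8378333
  S → negative
  Lon: 0 + 24/60 + 38/3600 = 0.4105556
  W ⇒ negate
Point 5:
  φ: split at 2 digits → 89° and 44.2354′; 89 + 44.2354/60 = 89.7372567
  hemisphere S, so the sign is −
  λ: split at 3 digits → 070° and 21.26063′; 70 + 21.26063/60 = 70.3543438
  W → negative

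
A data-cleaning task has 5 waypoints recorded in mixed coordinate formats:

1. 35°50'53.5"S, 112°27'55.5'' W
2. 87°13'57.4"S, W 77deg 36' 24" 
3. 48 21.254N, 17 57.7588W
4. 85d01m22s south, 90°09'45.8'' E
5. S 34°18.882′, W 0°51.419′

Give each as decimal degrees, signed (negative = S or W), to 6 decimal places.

Point 1:
  Lat: 50′ + 53.5″ = 50.89167′; 35 + 50.89167/60 = 35.8481944
  hemisphere S, so the sign is −
  Lon: 112° + 27/60 + 55.5/3600 = 112 + 0.450000 + 0.015417 = 112.4654167
  W ⇒ negate
Point 2:
  Latitude: 13′ + 57.4″ = 13.95667′; 87 + 13.95667/60 = 87.2326111
  S → negative
  λ: 77 + 36/60 + 24/3600 = 77.6066667
  hemisphere W, so the sign is −
Point 3:
  Latitude: 48 + 21.254/60 = 48.3542333
  N → positive
  Longitude: 57.7588′ = 0.962647°; total 17.9626467
  W → negative
Point 4:
  Latitude: 85° + 1/60 + 22/3600 = 85 + 0.016667 + 0.006111 = 85.0227778
  hemisphere S, so the sign is −
  λ: 90° + 9/60 + 45.8/3600 = 90 + 0.150000 + 0.012722 = 90.1627222
  E ⇒ keep positive
Point 5:
  Latitude: 18.882′ = 0.314700°; total 34.3147000
  hemisphere S, so the sign is −
  Longitude: 0 + 51.419/60 = 0.8569833
  W ⇒ negate

1. -35.848194, -112.465417
2. -87.232611, -77.606667
3. 48.354233, -17.962647
4. -85.022778, 90.162722
5. -34.314700, -0.856983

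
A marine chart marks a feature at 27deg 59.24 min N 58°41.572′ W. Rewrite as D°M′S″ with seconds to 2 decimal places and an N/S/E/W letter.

27°59′14.40″ N, 58°41′34.32″ W

Latitude: 59.24000′ → 59′ and 0.24000 × 60 = 14.4000″
Longitude: 41.57200′ → 41′ and 0.57200 × 60 = 34.3200″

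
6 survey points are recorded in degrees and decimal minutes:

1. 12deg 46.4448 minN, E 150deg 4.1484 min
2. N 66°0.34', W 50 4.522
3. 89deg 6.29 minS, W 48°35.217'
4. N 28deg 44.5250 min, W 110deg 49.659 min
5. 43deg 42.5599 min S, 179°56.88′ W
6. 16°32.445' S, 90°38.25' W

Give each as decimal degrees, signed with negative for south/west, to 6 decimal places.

Point 1:
  φ: 12 + 46.4448/60 = 12.7740800
  N ⇒ keep positive
  Lon: 150 + 4.1484/60 = 150.0691400
  E ⇒ keep positive
Point 2:
  Lat: 0.34′ = 0.005667°; total 66.0056667
  N ⇒ keep positive
  Longitude: 50 + 4.522/60 = 50.0753667
  W → negative
Point 3:
  Lat: 89 + 6.29/60 = 89.1048333
  hemisphere S, so the sign is −
  Longitude: 35.217′ = 0.586950°; total 48.5869500
  W → negative
Point 4:
  φ: 28 + 44.525/60 = 28.7420833
  N ⇒ keep positive
  λ: 110 + 49.659/60 = 110.8276500
  W → negative
Point 5:
  Latitude: 43 + 42.5599/60 = 43.7093317
  S ⇒ negate
  Lon: 56.88′ = 0.948000°; total 179.9480000
  W → negative
Point 6:
  Latitude: 32.445′ = 0.540750°; total 16.5407500
  hemisphere S, so the sign is −
  Lon: 38.25′ = 0.637500°; total 90.6375000
  W → negative

1. 12.774080, 150.069140
2. 66.005667, -50.075367
3. -89.104833, -48.586950
4. 28.742083, -110.827650
5. -43.709332, -179.948000
6. -16.540750, -90.637500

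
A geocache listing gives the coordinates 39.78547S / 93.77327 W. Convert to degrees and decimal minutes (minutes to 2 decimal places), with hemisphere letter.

φ: fractional part 0.785470 → 47.1282 minutes
Lon: minutes = (93.773270 − 93) × 60 = 46.3962

39° 47.13′ S, 93° 46.40′ W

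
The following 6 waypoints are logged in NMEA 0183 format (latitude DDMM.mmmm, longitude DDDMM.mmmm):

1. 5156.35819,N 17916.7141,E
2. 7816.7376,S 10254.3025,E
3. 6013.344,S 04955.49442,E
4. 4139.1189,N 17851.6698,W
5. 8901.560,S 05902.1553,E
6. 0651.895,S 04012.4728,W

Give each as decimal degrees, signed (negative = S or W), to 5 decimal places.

Point 1:
  Lat: degrees = first 2 digits = 51, minutes = 56.35819; 51 + 56.35819/60 = 51.939303
  N → positive
  Longitude: degrees = first 3 digits = 179, minutes = 16.7141; 179 + 16.7141/60 = 179.278568
  E ⇒ keep positive
Point 2:
  Lat: degrees = first 2 digits = 78, minutes = 16.7376; 78 + 16.7376/60 = 78.278960
  S ⇒ negate
  λ: split at 3 digits → 102° and 54.3025′; 102 + 54.3025/60 = 102.905042
  E → positive
Point 3:
  Lat: split at 2 digits → 60° and 13.344′; 60 + 13.344/60 = 60.222400
  S ⇒ negate
  Longitude: degrees = first 3 digits = 49, minutes = 55.49442; 49 + 55.49442/60 = 49.924907
  E ⇒ keep positive
Point 4:
  Lat: split at 2 digits → 41° and 39.1189′; 41 + 39.1189/60 = 41.651982
  N → positive
  Lon: degrees = first 3 digits = 178, minutes = 51.6698; 178 + 51.6698/60 = 178.861163
  W → negative
Point 5:
  Lat: split at 2 digits → 89° and 1.56′; 89 + 1.56/60 = 89.026000
  hemisphere S, so the sign is −
  Lon: split at 3 digits → 059° and 2.1553′; 59 + 2.1553/60 = 59.035922
  E ⇒ keep positive
Point 6:
  Lat: split at 2 digits → 06° and 51.895′; 6 + 51.895/60 = 6.864917
  S → negative
  Lon: split at 3 digits → 040° and 12.4728′; 40 + 12.4728/60 = 40.207880
  W ⇒ negate

1. 51.93930, 179.27857
2. -78.27896, 102.90504
3. -60.22240, 49.92491
4. 41.65198, -178.86116
5. -89.02600, 59.03592
6. -6.86492, -40.20788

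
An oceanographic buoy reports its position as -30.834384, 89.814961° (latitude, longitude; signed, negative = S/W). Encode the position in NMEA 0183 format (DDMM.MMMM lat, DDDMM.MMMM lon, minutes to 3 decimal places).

Latitude is negative → S; |value| = 30.834384
Latitude: 30° + 0.834384 × 60 = 30° 50.06304′
Longitude: minutes = (89.814961 − 89) × 60 = 48.89766

3050.063,S / 08948.898,E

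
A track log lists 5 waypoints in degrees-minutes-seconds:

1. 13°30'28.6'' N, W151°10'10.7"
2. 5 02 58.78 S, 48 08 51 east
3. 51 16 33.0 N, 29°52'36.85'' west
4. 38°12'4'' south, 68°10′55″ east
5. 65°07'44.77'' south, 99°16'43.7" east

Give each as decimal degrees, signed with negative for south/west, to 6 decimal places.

1. 13.507944, -151.169639
2. -5.049661, 48.147500
3. 51.275833, -29.876903
4. -38.201111, 68.181944
5. -65.129103, 99.278806

Point 1:
  Lat: 13 + 30/60 + 28.6/3600 = 13.5079444
  N → positive
  Longitude: 10′ + 10.7″ = 10.17833′; 151 + 10.17833/60 = 151.1696389
  hemisphere W, so the sign is −
Point 2:
  Lat: 2′ + 58.78″ = 2.97967′; 5 + 2.97967/60 = 5.0496611
  hemisphere S, so the sign is −
  Longitude: 8′ + 51″ = 8.85000′; 48 + 8.85000/60 = 48.1475000
  E ⇒ keep positive
Point 3:
  φ: 51 + 16/60 + 33/3600 = 51.2758333
  N → positive
  λ: 29° + 52/60 + 36.85/3600 = 29 + 0.866667 + 0.010236 = 29.8769028
  W → negative
Point 4:
  Latitude: 12′ + 4″ = 12.06667′; 38 + 12.06667/60 = 38.2011111
  S → negative
  Lon: 10′ + 55″ = 10.91667′; 68 + 10.91667/60 = 68.1819444
  E → positive
Point 5:
  Latitude: 7′ + 44.77″ = 7.74617′; 65 + 7.74617/60 = 65.1291028
  hemisphere S, so the sign is −
  λ: 16′ + 43.7″ = 16.72833′; 99 + 16.72833/60 = 99.2788056
  E ⇒ keep positive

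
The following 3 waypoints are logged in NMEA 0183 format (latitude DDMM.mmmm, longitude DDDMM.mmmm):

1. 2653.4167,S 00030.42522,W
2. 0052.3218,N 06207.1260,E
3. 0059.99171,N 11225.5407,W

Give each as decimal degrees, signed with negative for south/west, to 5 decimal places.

1. -26.89028, -0.50709
2. 0.87203, 62.11877
3. 0.99986, -112.42568

Point 1:
  Latitude: split at 2 digits → 26° and 53.4167′; 26 + 53.4167/60 = 26.890278
  S → negative
  Longitude: degrees = first 3 digits = 0, minutes = 30.42522; 0 + 30.42522/60 = 0.507087
  hemisphere W, so the sign is −
Point 2:
  Lat: split at 2 digits → 00° and 52.3218′; 0 + 52.3218/60 = 0.872030
  N ⇒ keep positive
  Longitude: degrees = first 3 digits = 62, minutes = 7.126; 62 + 7.126/60 = 62.118767
  E ⇒ keep positive
Point 3:
  Lat: degrees = first 2 digits = 0, minutes = 59.99171; 0 + 59.99171/60 = 0.999862
  N → positive
  Lon: split at 3 digits → 112° and 25.5407′; 112 + 25.5407/60 = 112.425678
  W ⇒ negate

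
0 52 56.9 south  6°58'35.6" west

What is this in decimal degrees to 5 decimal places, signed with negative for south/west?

Lat: 0° + 52/60 + 56.9/3600 = 0 + 0.866667 + 0.015806 = 0.882472
S ⇒ negate
Longitude: 58′ + 35.6″ = 58.59333′; 6 + 58.59333/60 = 6.976556
hemisphere W, so the sign is −

-0.88247, -6.97656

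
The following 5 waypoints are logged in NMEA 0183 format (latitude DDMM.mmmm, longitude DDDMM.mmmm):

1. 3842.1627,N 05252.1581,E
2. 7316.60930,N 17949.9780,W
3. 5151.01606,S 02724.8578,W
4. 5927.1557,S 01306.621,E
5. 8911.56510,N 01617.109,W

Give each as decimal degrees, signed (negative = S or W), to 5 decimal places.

Point 1:
  Latitude: split at 2 digits → 38° and 42.1627′; 38 + 42.1627/60 = 38.702712
  N ⇒ keep positive
  λ: degrees = first 3 digits = 52, minutes = 52.1581; 52 + 52.1581/60 = 52.869302
  E → positive
Point 2:
  Latitude: split at 2 digits → 73° and 16.6093′; 73 + 16.6093/60 = 73.276822
  N → positive
  Lon: split at 3 digits → 179° and 49.978′; 179 + 49.978/60 = 179.832967
  W → negative
Point 3:
  Lat: split at 2 digits → 51° and 51.01606′; 51 + 51.01606/60 = 51.850268
  hemisphere S, so the sign is −
  Longitude: split at 3 digits → 027° and 24.8578′; 27 + 24.8578/60 = 27.414297
  W ⇒ negate
Point 4:
  Latitude: degrees = first 2 digits = 59, minutes = 27.1557; 59 + 27.1557/60 = 59.452595
  S → negative
  Longitude: degrees = first 3 digits = 13, minutes = 6.621; 13 + 6.621/60 = 13.110350
  E ⇒ keep positive
Point 5:
  Latitude: degrees = first 2 digits = 89, minutes = 11.5651; 89 + 11.5651/60 = 89.192752
  N ⇒ keep positive
  Lon: split at 3 digits → 016° and 17.109′; 16 + 17.109/60 = 16.285150
  hemisphere W, so the sign is −

1. 38.70271, 52.86930
2. 73.27682, -179.83297
3. -51.85027, -27.41430
4. -59.45260, 13.11035
5. 89.19275, -16.28515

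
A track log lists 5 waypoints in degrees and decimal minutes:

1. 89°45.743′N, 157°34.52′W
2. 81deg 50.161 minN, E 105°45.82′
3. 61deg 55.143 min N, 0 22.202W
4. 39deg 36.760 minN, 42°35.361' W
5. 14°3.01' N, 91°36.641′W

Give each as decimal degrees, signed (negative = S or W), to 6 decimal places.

1. 89.762383, -157.575333
2. 81.836017, 105.763667
3. 61.919050, -0.370033
4. 39.612667, -42.589350
5. 14.050167, -91.610683

Point 1:
  φ: 45.743′ = 0.762383°; total 89.7623833
  N ⇒ keep positive
  Longitude: 34.52′ = 0.575333°; total 157.5753333
  W → negative
Point 2:
  Latitude: 50.161′ = 0.836017°; total 81.8360167
  N → positive
  λ: 105 + 45.82/60 = 105.7636667
  E → positive
Point 3:
  φ: 61 + 55.143/60 = 61.9190500
  N → positive
  Lon: 22.202′ = 0.370033°; total 0.3700333
  W → negative
Point 4:
  Lat: 39 + 36.76/60 = 39.6126667
  N ⇒ keep positive
  λ: 42 + 35.361/60 = 42.5893500
  W ⇒ negate
Point 5:
  φ: 3.01′ = 0.050167°; total 14.0501667
  N → positive
  Longitude: 36.641′ = 0.610683°; total 91.6106833
  hemisphere W, so the sign is −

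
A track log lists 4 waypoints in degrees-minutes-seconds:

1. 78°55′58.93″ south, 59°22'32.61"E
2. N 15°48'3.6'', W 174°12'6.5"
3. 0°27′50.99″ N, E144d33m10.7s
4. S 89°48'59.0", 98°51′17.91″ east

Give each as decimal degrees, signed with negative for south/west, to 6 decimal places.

1. -78.933036, 59.375725
2. 15.801000, -174.201806
3. 0.464164, 144.552972
4. -89.816389, 98.854975

Point 1:
  Lat: 78 + 55/60 + 58.93/3600 = 78.9330361
  S → negative
  λ: 59° + 22/60 + 32.61/3600 = 59 + 0.366667 + 0.009058 = 59.3757250
  E → positive
Point 2:
  Lat: 48′ + 3.6″ = 48.06000′; 15 + 48.06000/60 = 15.8010000
  N → positive
  λ: 12′ + 6.5″ = 12.10833′; 174 + 12.10833/60 = 174.2018056
  W ⇒ negate
Point 3:
  Latitude: 0 + 27/60 + 50.99/3600 = 0.4641639
  N → positive
  λ: 33′ + 10.7″ = 33.17833′; 144 + 33.17833/60 = 144.5529722
  E → positive
Point 4:
  Lat: 89 + 48/60 + 59/3600 = 89.8163889
  S ⇒ negate
  Longitude: 98 + 51/60 + 17.91/3600 = 98.8549750
  E → positive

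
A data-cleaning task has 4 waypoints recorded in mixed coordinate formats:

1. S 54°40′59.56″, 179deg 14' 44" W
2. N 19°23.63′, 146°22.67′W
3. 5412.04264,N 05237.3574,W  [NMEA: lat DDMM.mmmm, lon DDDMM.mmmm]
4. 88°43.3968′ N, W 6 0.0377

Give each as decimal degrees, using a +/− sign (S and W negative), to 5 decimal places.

Point 1:
  φ: 54° + 40/60 + 59.56/3600 = 54 + 0.666667 + 0.016544 = 54.683211
  hemisphere S, so the sign is −
  λ: 14′ + 44″ = 14.73333′; 179 + 14.73333/60 = 179.245556
  hemisphere W, so the sign is −
Point 2:
  Lat: 23.63′ = 0.393833°; total 19.393833
  N → positive
  Lon: 146 + 22.67/60 = 146.377833
  W ⇒ negate
Point 3:
  Latitude: split at 2 digits → 54° and 12.04264′; 54 + 12.04264/60 = 54.200711
  N ⇒ keep positive
  Lon: degrees = first 3 digits = 52, minutes = 37.3574; 52 + 37.3574/60 = 52.622623
  W → negative
Point 4:
  φ: 88 + 43.3968/60 = 88.723280
  N → positive
  Lon: 0.0377′ = 0.000628°; total 6.000628
  W → negative

1. -54.68321, -179.24556
2. 19.39383, -146.37783
3. 54.20071, -52.62262
4. 88.72328, -6.00063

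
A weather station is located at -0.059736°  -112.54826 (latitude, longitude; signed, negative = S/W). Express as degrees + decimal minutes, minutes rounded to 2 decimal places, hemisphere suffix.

0° 3.58′ S, 112° 32.90′ W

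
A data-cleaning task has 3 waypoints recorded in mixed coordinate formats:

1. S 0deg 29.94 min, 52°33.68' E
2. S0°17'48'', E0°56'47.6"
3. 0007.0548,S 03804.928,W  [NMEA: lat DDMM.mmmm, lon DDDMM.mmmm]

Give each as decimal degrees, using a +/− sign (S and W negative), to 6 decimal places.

1. -0.499000, 52.561333
2. -0.296667, 0.946556
3. -0.117580, -38.082133

Point 1:
  φ: 29.94′ = 0.499000°; total 0.4990000
  S → negative
  λ: 33.68′ = 0.561333°; total 52.5613333
  E → positive
Point 2:
  Latitude: 0 + 17/60 + 48/3600 = 0.2966667
  hemisphere S, so the sign is −
  λ: 0 + 56/60 + 47.6/3600 = 0.9465556
  E ⇒ keep positive
Point 3:
  Lat: split at 2 digits → 00° and 7.0548′; 0 + 7.0548/60 = 0.1175800
  S → negative
  λ: degrees = first 3 digits = 38, minutes = 4.928; 38 + 4.928/60 = 38.0821333
  hemisphere W, so the sign is −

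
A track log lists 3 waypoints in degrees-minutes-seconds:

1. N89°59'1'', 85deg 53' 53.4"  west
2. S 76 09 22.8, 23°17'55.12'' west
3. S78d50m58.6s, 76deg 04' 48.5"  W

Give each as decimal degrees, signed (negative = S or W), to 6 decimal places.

1. 89.983611, -85.898167
2. -76.156333, -23.298644
3. -78.849611, -76.080139

Point 1:
  Latitude: 89 + 59/60 + 1/3600 = 89.9836111
  N → positive
  Lon: 53′ + 53.4″ = 53.89000′; 85 + 53.89000/60 = 85.8981667
  W → negative
Point 2:
  Lat: 9′ + 22.8″ = 9.38000′; 76 + 9.38000/60 = 76.1563333
  S ⇒ negate
  Longitude: 17′ + 55.12″ = 17.91867′; 23 + 17.91867/60 = 23.2986444
  W → negative
Point 3:
  φ: 78° + 50/60 + 58.6/3600 = 78 + 0.833333 + 0.016278 = 78.8496111
  S ⇒ negate
  Lon: 4′ + 48.5″ = 4.80833′; 76 + 4.80833/60 = 76.0801389
  W → negative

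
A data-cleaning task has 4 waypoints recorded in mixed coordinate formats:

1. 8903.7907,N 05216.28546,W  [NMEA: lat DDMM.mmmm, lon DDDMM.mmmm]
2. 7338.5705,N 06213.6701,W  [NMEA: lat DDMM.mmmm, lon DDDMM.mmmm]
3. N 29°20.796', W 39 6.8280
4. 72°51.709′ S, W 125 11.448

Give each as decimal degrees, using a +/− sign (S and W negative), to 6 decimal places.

Point 1:
  Latitude: degrees = first 2 digits = 89, minutes = 3.7907; 89 + 3.7907/60 = 89.0631783
  N ⇒ keep positive
  Longitude: split at 3 digits → 052° and 16.28546′; 52 + 16.28546/60 = 52.2714243
  hemisphere W, so the sign is −
Point 2:
  φ: degrees = first 2 digits = 73, minutes = 38.5705; 73 + 38.5705/60 = 73.6428417
  N → positive
  Lon: degrees = first 3 digits = 62, minutes = 13.6701; 62 + 13.6701/60 = 62.2278350
  W ⇒ negate
Point 3:
  Latitude: 29 + 20.796/60 = 29.3466000
  N ⇒ keep positive
  Longitude: 39 + 6.828/60 = 39.1138000
  hemisphere W, so the sign is −
Point 4:
  Lat: 72 + 51.709/60 = 72.8618167
  hemisphere S, so the sign is −
  λ: 125 + 11.448/60 = 125.1908000
  W ⇒ negate

1. 89.063178, -52.271424
2. 73.642842, -62.227835
3. 29.346600, -39.113800
4. -72.861817, -125.190800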